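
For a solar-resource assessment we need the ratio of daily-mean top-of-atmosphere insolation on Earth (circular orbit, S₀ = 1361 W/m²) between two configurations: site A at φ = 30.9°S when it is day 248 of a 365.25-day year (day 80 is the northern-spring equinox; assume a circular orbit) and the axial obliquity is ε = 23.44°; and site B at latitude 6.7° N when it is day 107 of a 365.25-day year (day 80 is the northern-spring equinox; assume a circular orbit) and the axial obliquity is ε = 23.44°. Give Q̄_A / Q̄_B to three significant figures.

— Configuration A (φ=-30.9°):
Solar longitude: λ_s = 360° × (248 − 80)/365.25 = 165.585°.
sin δ = sin 23.44° × sin 165.585° = 0.09903, so δ = +5.683°.
cos H₀ = −tan(-30.9°) tan(+5.683°) = 0.0596, H₀ = 1.5112 rad.
Bracket: H₀ sin φ sin δ + cos φ cos δ sin H₀ = 1.5112×-0.51354×0.09903 + 0.85806×0.99508×0.99822 = -0.076853 + 0.852319 = 0.775466.
Q̄ = (S₀/π) × [bracket] = (1361/π) × 0.775466 = 335.95 W/m².
— Configuration B (φ=+6.7°):
Solar longitude: λ_s = 360° × (107 − 80)/365.25 = 26.612°.
sin δ = sin 23.44° × sin 26.612° = 0.17819, so δ = +10.264°.
cos H₀ = −tan(+6.7°) tan(+10.264°) = -0.0213, H₀ = 1.5921 rad.
Bracket: H₀ sin φ sin δ + cos φ cos δ sin H₀ = 1.5921×0.11667×0.17819 + 0.99317×0.98400×0.99977 = 0.033099 + 0.977055 = 1.010154.
Q̄ = (S₀/π) × [bracket] = (1361/π) × 1.010154 = 437.62 W/m².
Ratio Q̄_A / Q̄_B = 335.95 / 437.62 = 0.7677.

Q̄_A / Q̄_B ≈ 0.768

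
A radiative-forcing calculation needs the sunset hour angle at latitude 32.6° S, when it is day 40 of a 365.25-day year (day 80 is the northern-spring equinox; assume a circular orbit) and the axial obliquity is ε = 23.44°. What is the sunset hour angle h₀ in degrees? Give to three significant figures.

h₀ = 99.6°

Solar longitude: L_s = 360° × (40 − 80)/365.25 = -39.425°, i.e. -39.425° + 360° = 320.575°.
sin δ = sin 23.44° × sin 320.575° = -0.25262, so δ = -14.633°.
cos h₀ = −tan ϕ · tan δ = −tan(-32.6°) × tan(-14.633°) = -0.1670, so h₀ = 1.7386 rad = 99.61°.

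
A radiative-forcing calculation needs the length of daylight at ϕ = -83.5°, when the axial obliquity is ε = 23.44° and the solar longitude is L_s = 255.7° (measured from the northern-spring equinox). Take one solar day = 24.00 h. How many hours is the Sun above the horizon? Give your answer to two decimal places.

24.00 h

Solar declination: sin δ = sin ε · sin L_s = sin 23.44° × sin 255.7° = -0.38546, so δ = -22.673°.
Sunrise equation: cos h₀ = −tan ϕ · tan δ = -3.6665 ≤ −1, so the Sun never sets (polar day) and h₀ = π.
Daylight = 2h₀/(2π) × 24.00 h = (3.1416/π) × 24.00 = 24.00 h.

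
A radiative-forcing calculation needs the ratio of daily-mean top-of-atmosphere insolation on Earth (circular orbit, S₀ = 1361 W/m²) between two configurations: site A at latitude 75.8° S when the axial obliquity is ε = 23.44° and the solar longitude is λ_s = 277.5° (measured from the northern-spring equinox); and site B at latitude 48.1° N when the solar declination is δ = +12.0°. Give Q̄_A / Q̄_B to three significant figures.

— Configuration A (φ=-75.8°):
Solar declination: sin δ = sin ε · sin λ_s = sin 23.44° × sin 277.5° = -0.39439, so δ = -23.228°.
cos H₀ = −tan(-75.8°) tan(-23.228°) = -1.6961 ≤ −1 ⇒ polar day, H₀ = π.
Bracket: H₀ sin φ sin δ + cos φ cos δ sin H₀ = 3.1416×-0.96945×-0.39439 + 0.24531×0.91895×0.00000 = 1.201164 + 0.000000 = 1.201164.
Q̄ = (S₀/π) × [bracket] = (1361/π) × 1.201164 = 520.37 W/m².
— Configuration B (φ=+48.1°):
cos H₀ = −tan(+48.1°) tan(+12.000°) = -0.2369, H₀ = 1.8100 rad.
Bracket: H₀ sin φ sin δ + cos φ cos δ sin H₀ = 1.8100×0.74431×0.20791 + 0.66783×0.97815×0.97153 = 0.280097 + 0.634640 = 0.914737.
Q̄ = (S₀/π) × [bracket] = (1361/π) × 0.914737 = 396.28 W/m².
Ratio Q̄_A / Q̄_B = 520.37 / 396.28 = 1.313.

Q̄_A / Q̄_B ≈ 1.31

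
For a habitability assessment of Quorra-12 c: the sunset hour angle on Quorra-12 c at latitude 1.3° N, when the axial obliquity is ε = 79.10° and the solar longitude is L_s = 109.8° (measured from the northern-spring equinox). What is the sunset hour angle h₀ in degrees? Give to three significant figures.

Solar declination: sin δ = sin ε · sin L_s = sin 79.10° × sin 109.8° = 0.92391, so δ = +67.504°.
cos h₀ = −tan ϕ · tan δ = −tan(+1.3°) × tan(+67.504°) = -0.0548, so h₀ = 1.6256 rad = 93.14°.

h₀ = 93.1°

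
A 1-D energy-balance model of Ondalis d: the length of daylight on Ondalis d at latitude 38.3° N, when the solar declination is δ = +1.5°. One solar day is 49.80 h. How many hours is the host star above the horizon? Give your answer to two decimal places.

25.23 h

cos h₀ = −tan ϕ · tan δ = −tan(+38.3°) × tan(+1.500°) = -0.0207, so h₀ = 1.5915 rad = 91.18°.
Daylight = 2h₀/(2π) × 49.80 h = (1.5915/π) × 49.80 = 25.23 h.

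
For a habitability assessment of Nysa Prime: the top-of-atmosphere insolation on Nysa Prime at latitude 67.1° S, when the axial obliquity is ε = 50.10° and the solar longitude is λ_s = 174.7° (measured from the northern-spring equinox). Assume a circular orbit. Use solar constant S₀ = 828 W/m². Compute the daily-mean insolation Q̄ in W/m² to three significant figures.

Solar declination: sin δ = sin ε · sin λ_s = sin 50.10° × sin 174.7° = 0.07086, so δ = +4.064°.
cos H₀ = −tan(-67.1°) tan(+4.064°) = 0.1682, H₀ = 1.4018 rad.
Bracket: H₀ sin φ sin δ + cos φ cos δ sin H₀ = 1.4018×-0.92119×0.07086 + 0.38912×0.99749×0.98576 = -0.091503 + 0.382616 = 0.291113.
Q̄ = (S₀/π) × [bracket] = (828/π) × 0.291113 = 76.73 W/m².

Q̄ ≈ 76.7 W/m²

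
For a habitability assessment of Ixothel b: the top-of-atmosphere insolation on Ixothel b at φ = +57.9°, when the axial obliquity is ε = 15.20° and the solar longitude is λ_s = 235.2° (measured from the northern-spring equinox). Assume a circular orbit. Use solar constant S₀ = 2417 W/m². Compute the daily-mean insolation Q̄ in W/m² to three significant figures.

Q̄ ≈ 204 W/m²

Solar declination: sin δ = sin ε · sin λ_s = sin 15.20° × sin 235.2° = -0.21530, so δ = -12.433°.
cos H₀ = −tan(+57.9°) tan(-12.433°) = 0.3515, H₀ = 1.2117 rad.
Bracket: H₀ sin φ sin δ + cos φ cos δ sin H₀ = 1.2117×0.84712×-0.21530 + 0.53140×0.97655×0.93621 = -0.220996 + 0.485836 = 0.264840.
Q̄ = (S₀/π) × [bracket] = (2417/π) × 0.264840 = 203.8 W/m².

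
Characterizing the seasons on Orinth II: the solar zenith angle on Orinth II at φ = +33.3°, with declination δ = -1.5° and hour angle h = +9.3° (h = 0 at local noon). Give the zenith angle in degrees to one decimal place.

θ_z = 35.9°

cos θ_z = sin φ sin δ + cos φ cos δ cos h = -0.014372 + 0.824539 = 0.810167.
θ_z = arccos(0.810167) = 35.9°.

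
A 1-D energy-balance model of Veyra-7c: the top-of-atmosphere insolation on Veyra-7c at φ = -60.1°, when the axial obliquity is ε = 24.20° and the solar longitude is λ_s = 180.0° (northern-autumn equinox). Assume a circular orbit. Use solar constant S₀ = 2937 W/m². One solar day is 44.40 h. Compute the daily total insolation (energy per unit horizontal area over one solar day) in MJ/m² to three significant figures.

74.5 MJ/m²

Solar declination: sin δ = sin ε · sin λ_s = sin 24.20° × sin 180.0° = 0.00000, so δ = +0.000°.
cos H₀ = −tan(-60.1°) tan(+0.000°) = 0.0000, H₀ = 1.5708 rad.
Bracket: H₀ sin φ sin δ + cos φ cos δ sin H₀ = 1.5708×-0.86690×0.00000 + 0.49849×1.00000×1.00000 = -0.000000 + 0.498490 = 0.498490.
Q̄ = (S₀/π) × [bracket] = (2937/π) × 0.498490 = 466.03 W/m².
Daily total = Q̄ × 44.40 h × 3600 s/h = 466.03 × 44.40 × 3600 / 10⁶ = 74.49 MJ/m².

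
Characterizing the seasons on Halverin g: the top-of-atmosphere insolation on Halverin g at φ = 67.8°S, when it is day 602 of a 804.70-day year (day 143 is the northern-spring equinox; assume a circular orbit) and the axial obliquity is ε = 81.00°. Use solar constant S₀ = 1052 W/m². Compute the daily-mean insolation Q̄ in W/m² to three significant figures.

Q̄ ≈ 412 W/m²

Solar longitude: λ_s = 360° × (602 − 143)/804.70 = 205.344°.
sin δ = sin 81.00° × sin 205.344° = -0.42278, so δ = -25.010°.
cos H₀ = −tan(-67.8°) tan(-25.010°) = -1.1432 ≤ −1 ⇒ polar day, H₀ = π.
Bracket: H₀ sin φ sin δ + cos φ cos δ sin H₀ = 3.1416×-0.92587×-0.42278 + 0.37784×0.90623×0.00000 = 1.229746 + 0.000000 = 1.229746.
Q̄ = (S₀/π) × [bracket] = (1052/π) × 1.229746 = 411.8 W/m².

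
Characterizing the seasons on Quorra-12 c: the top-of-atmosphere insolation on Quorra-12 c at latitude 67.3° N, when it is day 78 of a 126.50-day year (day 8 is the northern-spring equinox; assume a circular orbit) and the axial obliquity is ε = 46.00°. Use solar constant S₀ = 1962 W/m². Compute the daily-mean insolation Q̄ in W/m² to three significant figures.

Q̄ ≈ 60.9 W/m²

Solar longitude: λ_s = 360° × (78 − 8)/126.50 = 199.209°.
sin δ = sin 46.00° × sin 199.209° = -0.23668, so δ = -13.691°.
cos H₀ = −tan(+67.3°) tan(-13.691°) = 0.5823, H₀ = 0.9492 rad.
Bracket: H₀ sin φ sin δ + cos φ cos δ sin H₀ = 0.9492×0.92254×-0.23668 + 0.38591×0.97159×0.81294 = -0.207255 + 0.304809 = 0.097554.
Q̄ = (S₀/π) × [bracket] = (1962/π) × 0.097554 = 60.92 W/m².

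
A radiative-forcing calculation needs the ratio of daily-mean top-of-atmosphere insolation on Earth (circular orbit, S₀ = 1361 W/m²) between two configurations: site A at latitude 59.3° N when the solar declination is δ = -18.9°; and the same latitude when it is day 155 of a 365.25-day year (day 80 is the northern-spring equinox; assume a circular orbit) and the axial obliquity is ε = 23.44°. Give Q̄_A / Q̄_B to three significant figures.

— Configuration A (φ=+59.3°):
cos H₀ = −tan(+59.3°) tan(-18.900°) = 0.5766, H₀ = 0.9562 rad.
Bracket: H₀ sin φ sin δ + cos φ cos δ sin H₀ = 0.9562×0.85985×-0.32392 + 0.51054×0.94609×0.81701 = -0.266323 + 0.394630 = 0.128307.
Q̄ = (S₀/π) × [bracket] = (1361/π) × 0.128307 = 55.585 W/m².
— Configuration B (φ=+59.3°):
Solar longitude: λ_s = 360° × (155 − 80)/365.25 = 73.922°.
sin δ = sin 23.44° × sin 73.922° = 0.38223, so δ = +22.472°.
cos H₀ = −tan(+59.3°) tan(+22.472°) = -0.6966, H₀ = 2.3415 rad.
Bracket: H₀ sin φ sin δ + cos φ cos δ sin H₀ = 2.3415×0.85985×0.38223 + 0.51054×0.92407×0.71742 = 0.769558 + 0.338461 = 1.108019.
Q̄ = (S₀/π) × [bracket] = (1361/π) × 1.108019 = 480.02 W/m².
Ratio Q̄_A / Q̄_B = 55.585 / 480.02 = 0.1158.

Q̄_A / Q̄_B ≈ 0.116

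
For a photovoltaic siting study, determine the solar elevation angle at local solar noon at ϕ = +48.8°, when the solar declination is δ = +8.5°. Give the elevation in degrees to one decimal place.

49.7°

At local noon the hour angle is zero, so the zenith angle equals |ϕ − δ| = |+48.8° − (+8.500°)| = 40.300°.
Elevation = 90° − 40.300° = 49.7°.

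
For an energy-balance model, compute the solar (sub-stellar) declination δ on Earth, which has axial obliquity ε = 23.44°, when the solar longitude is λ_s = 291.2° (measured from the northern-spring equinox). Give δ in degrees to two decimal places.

sin δ = sin ε · sin λ_s = sin 23.44° × sin 291.2° = -0.370868.
δ = arcsin(-0.370868) = -21.77°.

δ = -21.77°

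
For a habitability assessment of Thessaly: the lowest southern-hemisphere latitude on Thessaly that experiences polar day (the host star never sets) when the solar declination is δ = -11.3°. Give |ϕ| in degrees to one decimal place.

Polar day requires cos h₀ = −tan ϕ tan δ ≤ −1, i.e. tan ϕ tan δ ≥ 1.
The boundary is |tan ϕ| · |tan δ| = 1, so |ϕ| = 90° − |δ| = 90° − 11.3° = 78.7° in the southern hemisphere.

|ϕ| = 78.7°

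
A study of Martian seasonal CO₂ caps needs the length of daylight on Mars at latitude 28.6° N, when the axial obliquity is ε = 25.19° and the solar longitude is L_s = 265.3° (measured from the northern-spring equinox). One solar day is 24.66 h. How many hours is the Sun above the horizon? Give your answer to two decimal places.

10.30 h

Solar declination: sin δ = sin ε · sin L_s = sin 25.19° × sin 265.3° = -0.42419, so δ = -25.099°.
cos h₀ = −tan ϕ · tan δ = −tan(+28.6°) × tan(-25.099°) = 0.2554, so h₀ = 1.3125 rad = 75.20°.
Daylight = 2h₀/(2π) × 24.66 h = (1.3125/π) × 24.66 = 10.30 h.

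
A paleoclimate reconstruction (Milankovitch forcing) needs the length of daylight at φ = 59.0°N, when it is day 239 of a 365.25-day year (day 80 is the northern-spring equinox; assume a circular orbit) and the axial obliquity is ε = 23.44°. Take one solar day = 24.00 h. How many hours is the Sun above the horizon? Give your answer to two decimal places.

Solar longitude: λ_s = 360° × (239 − 80)/365.25 = 156.715°.
sin δ = sin 23.44° × sin 156.715° = 0.15725, so δ = +9.047°.
cos H₀ = −tan φ · tan δ = −tan(+59.0°) × tan(+9.047°) = -0.2650, so H₀ = 1.8390 rad = 105.37°.
Daylight = 2H₀/(2π) × 24.00 h = (1.8390/π) × 24.00 = 14.05 h.

14.05 h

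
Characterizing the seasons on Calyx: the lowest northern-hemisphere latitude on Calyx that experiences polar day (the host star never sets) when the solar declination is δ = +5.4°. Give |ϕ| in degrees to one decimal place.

Polar day requires cos h₀ = −tan ϕ tan δ ≤ −1, i.e. tan ϕ tan δ ≥ 1.
The boundary is |tan ϕ| · |tan δ| = 1, so |ϕ| = 90° − |δ| = 90° − 5.4° = 84.6° in the northern hemisphere.

|ϕ| = 84.6°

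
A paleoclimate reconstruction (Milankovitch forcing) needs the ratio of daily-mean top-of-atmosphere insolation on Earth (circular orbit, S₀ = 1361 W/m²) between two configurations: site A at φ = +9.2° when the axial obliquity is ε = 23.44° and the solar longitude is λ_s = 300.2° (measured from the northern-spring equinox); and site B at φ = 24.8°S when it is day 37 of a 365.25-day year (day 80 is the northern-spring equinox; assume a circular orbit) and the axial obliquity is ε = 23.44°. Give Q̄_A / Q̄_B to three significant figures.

Q̄_A / Q̄_B ≈ 0.796

— Configuration A (φ=+9.2°):
Solar declination: sin δ = sin ε · sin λ_s = sin 23.44° × sin 300.2° = -0.34380, so δ = -20.108°.
cos H₀ = −tan(+9.2°) tan(-20.108°) = 0.0593, H₀ = 1.5115 rad.
Bracket: H₀ sin φ sin δ + cos φ cos δ sin H₀ = 1.5115×0.15988×-0.34380 + 0.98714×0.93904×0.99824 = -0.083082 + 0.925332 = 0.842250.
Q̄ = (S₀/π) × [bracket] = (1361/π) × 0.842250 = 364.88 W/m².
— Configuration B (φ=-24.8°):
Solar longitude: λ_s = 360° × (37 − 80)/365.25 = -42.382°, i.e. -42.382° + 360° = 317.618°.
sin δ = sin 23.44° × sin 317.618° = -0.26814, so δ = -15.553°.
cos H₀ = −tan(-24.8°) tan(-15.553°) = -0.1286, H₀ = 1.6998 rad.
Bracket: H₀ sin φ sin δ + cos φ cos δ sin H₀ = 1.6998×-0.41945×-0.26814 + 0.90778×0.96338×0.99170 = 0.191179 + 0.867278 = 1.058457.
Q̄ = (S₀/π) × [bracket] = (1361/π) × 1.058457 = 458.54 W/m².
Ratio Q̄_A / Q̄_B = 364.88 / 458.54 = 0.7957.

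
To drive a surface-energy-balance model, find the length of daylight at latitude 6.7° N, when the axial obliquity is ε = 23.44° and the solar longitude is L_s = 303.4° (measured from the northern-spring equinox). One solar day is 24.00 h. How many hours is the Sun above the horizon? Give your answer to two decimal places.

Solar declination: sin δ = sin ε · sin L_s = sin 23.44° × sin 303.4° = -0.33209, so δ = -19.396°.
cos h₀ = −tan ϕ · tan δ = −tan(+6.7°) × tan(-19.396°) = 0.0414, so h₀ = 1.5294 rad = 87.63°.
Daylight = 2h₀/(2π) × 24.00 h = (1.5294/π) × 24.00 = 11.68 h.

11.68 h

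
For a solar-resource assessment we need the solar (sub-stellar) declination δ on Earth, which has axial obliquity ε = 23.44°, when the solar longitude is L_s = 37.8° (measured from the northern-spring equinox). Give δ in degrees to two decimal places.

δ = +14.11°

sin δ = sin ε · sin L_s = sin 23.44° × sin 37.8° = 0.243807.
δ = arcsin(0.243807) = +14.11°.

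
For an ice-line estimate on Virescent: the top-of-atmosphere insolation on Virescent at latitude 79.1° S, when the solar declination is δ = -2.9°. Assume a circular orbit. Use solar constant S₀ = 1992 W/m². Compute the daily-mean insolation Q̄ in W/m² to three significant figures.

cos H₀ = −tan(-79.1°) tan(-2.900°) = -0.2631, H₀ = 1.8370 rad.
Bracket: H₀ sin φ sin δ + cos φ cos δ sin H₀ = 1.8370×-0.98196×-0.05059 + 0.18910×0.99872×0.96478 = 0.091257 + 0.182206 = 0.273463.
Q̄ = (S₀/π) × [bracket] = (1992/π) × 0.273463 = 173.4 W/m².

Q̄ ≈ 173 W/m²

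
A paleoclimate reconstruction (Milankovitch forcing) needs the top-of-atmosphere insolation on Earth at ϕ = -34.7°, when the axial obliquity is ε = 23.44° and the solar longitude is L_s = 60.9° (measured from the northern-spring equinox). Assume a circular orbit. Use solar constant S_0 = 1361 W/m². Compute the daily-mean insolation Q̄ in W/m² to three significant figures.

Solar declination: sin δ = sin ε · sin L_s = sin 23.44° × sin 60.9° = 0.34758, so δ = +20.339°.
cos h₀ = −tan(-34.7°) tan(+20.339°) = 0.2567, h₀ = 1.3112 rad.
Bracket: h₀ sin ϕ sin δ + cos ϕ cos δ sin h₀ = 1.3112×-0.56928×0.34758 + 0.82214×0.93765×0.96650 = -0.259448 + 0.745055 = 0.485607.
Q̄ = (S_0/π) × [bracket] = (1361/π) × 0.485607 = 210.4 W/m².

Q̄ ≈ 210 W/m²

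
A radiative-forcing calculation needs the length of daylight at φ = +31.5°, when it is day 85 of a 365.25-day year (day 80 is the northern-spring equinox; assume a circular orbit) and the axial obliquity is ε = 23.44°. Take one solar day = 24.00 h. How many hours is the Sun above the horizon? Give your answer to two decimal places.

12.16 h

Solar longitude: λ_s = 360° × (85 − 80)/365.25 = 4.928°.
sin δ = sin 23.44° × sin 4.928° = 0.03417, so δ = +1.958°.
cos H₀ = −tan φ · tan δ = −tan(+31.5°) × tan(+1.958°) = -0.0210, so H₀ = 1.5918 rad = 91.20°.
Daylight = 2H₀/(2π) × 24.00 h = (1.5918/π) × 24.00 = 12.16 h.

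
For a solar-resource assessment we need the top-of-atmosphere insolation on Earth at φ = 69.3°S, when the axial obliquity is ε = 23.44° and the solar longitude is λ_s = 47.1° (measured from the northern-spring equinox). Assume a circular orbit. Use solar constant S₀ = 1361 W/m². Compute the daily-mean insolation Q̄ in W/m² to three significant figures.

Solar declination: sin δ = sin ε · sin λ_s = sin 23.44° × sin 47.1° = 0.29140, so δ = +16.942°.
cos H₀ = −tan(-69.3°) tan(+16.942°) = 0.8061, H₀ = 0.6332 rad.
Bracket: H₀ sin φ sin δ + cos φ cos δ sin H₀ = 0.6332×-0.93544×0.29140 + 0.35347×0.95660×0.59172 = -0.172602 + 0.200078 = 0.027476.
Q̄ = (S₀/π) × [bracket] = (1361/π) × 0.027476 = 11.90 W/m².

Q̄ ≈ 11.9 W/m²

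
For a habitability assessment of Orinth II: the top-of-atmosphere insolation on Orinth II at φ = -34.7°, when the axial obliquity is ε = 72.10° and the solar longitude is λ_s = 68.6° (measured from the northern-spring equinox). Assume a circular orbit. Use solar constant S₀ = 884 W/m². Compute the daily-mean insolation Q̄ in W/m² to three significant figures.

Q̄ ≈ 0.00 W/m²

Solar declination: sin δ = sin ε · sin λ_s = sin 72.10° × sin 68.6° = 0.88599, so δ = +62.373°.
cos H₀ = −tan(-34.7°) tan(+62.373°) = 1.3230 ≥ 1 ⇒ polar night, H₀ = 0 and Q̄ = 0.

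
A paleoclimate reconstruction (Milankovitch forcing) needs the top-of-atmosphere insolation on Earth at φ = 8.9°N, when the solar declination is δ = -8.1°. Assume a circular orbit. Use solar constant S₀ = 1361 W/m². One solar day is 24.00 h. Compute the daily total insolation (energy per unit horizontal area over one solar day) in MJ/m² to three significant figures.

35.3 MJ/m²

cos H₀ = −tan(+8.9°) tan(-8.100°) = 0.0223, H₀ = 1.5485 rad.
Bracket: H₀ sin φ sin δ + cos φ cos δ sin H₀ = 1.5485×0.15471×-0.14090 + 0.98796×0.99002×0.99975 = -0.033755 + 0.977856 = 0.944101.
Q̄ = (S₀/π) × [bracket] = (1361/π) × 0.944101 = 409.00 W/m².
Daily total = Q̄ × 24.00 h × 3600 s/h = 409.00 × 24.00 × 3600 / 10⁶ = 35.34 MJ/m².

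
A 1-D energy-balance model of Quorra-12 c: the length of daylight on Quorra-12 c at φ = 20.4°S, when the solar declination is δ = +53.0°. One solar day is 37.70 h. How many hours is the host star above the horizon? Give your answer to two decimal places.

12.66 h

cos H₀ = −tan φ · tan δ = −tan(-20.4°) × tan(+53.000°) = 0.4935, so H₀ = 1.0547 rad = 60.43°.
Daylight = 2H₀/(2π) × 37.70 h = (1.0547/π) × 37.70 = 12.66 h.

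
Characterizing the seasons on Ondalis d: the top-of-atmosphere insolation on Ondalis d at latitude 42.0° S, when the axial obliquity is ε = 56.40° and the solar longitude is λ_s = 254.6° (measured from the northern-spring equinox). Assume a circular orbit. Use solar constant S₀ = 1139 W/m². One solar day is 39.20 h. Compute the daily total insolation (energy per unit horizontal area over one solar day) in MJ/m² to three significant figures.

86.4 MJ/m²

Solar declination: sin δ = sin ε · sin λ_s = sin 56.40° × sin 254.6° = -0.80302, so δ = -53.419°.
cos H₀ = −tan(-42.0°) tan(-53.419°) = -1.2132 ≤ −1 ⇒ polar day, H₀ = π.
Bracket: H₀ sin φ sin δ + cos φ cos δ sin H₀ = 3.1416×-0.66913×-0.80302 + 0.74314×0.59596×0.00000 = 1.688060 + 0.000000 = 1.688060.
Q̄ = (S₀/π) × [bracket] = (1139/π) × 1.688060 = 612.01 W/m².
Daily total = Q̄ × 39.20 h × 3600 s/h = 612.01 × 39.20 × 3600 / 10⁶ = 86.37 MJ/m².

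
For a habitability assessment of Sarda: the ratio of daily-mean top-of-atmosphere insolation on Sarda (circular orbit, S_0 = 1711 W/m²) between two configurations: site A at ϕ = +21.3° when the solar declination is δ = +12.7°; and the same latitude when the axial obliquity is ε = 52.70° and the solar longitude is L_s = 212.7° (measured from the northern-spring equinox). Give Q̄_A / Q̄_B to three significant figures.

Q̄_A / Q̄_B ≈ 1.70

— Configuration A (ϕ=+21.3°):
cos h₀ = −tan(+21.3°) tan(+12.700°) = -0.0879, h₀ = 1.6588 rad.
Bracket: h₀ sin ϕ sin δ + cos ϕ cos δ sin h₀ = 1.6588×0.36325×0.21985 + 0.93169×0.97553×0.99613 = 0.132473 + 0.905374 = 1.037847.
Q̄ = (S_0/π) × [bracket] = (1711/π) × 1.037847 = 565.24 W/m².
— Configuration B (ϕ=+21.3°):
Solar declination: sin δ = sin ε · sin L_s = sin 52.70° × sin 212.7° = -0.42975, so δ = -25.451°.
cos h₀ = −tan(+21.3°) tan(-25.451°) = 0.1856, h₀ = 1.3842 rad.
Bracket: h₀ sin ϕ sin δ + cos ϕ cos δ sin h₀ = 1.3842×0.36325×-0.42975 + 0.93169×0.90295×0.98263 = -0.216083 + 0.826657 = 0.610574.
Q̄ = (S_0/π) × [bracket] = (1711/π) × 0.610574 = 332.54 W/m².
Ratio Q̄_A / Q̄_B = 565.24 / 332.54 = 1.700.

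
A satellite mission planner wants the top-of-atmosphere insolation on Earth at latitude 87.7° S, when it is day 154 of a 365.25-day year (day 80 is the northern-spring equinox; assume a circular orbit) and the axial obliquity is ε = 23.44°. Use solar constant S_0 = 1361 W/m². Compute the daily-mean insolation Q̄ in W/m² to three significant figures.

Q̄ ≈ 0.00 W/m²

Solar longitude: L_s = 360° × (154 − 80)/365.25 = 72.936°.
sin δ = sin 23.44° × sin 72.936° = 0.38028, so δ = +22.351°.
cos h₀ = −tan(-87.7°) tan(+22.351°) = 10.2372 ≥ 1 ⇒ polar night, h₀ = 0 and Q̄ = 0.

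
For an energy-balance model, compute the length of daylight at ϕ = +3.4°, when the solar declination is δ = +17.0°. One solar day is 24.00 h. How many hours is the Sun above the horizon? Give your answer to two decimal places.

cos h₀ = −tan ϕ · tan δ = −tan(+3.4°) × tan(+17.000°) = -0.0182, so h₀ = 1.5890 rad = 91.04°.
Daylight = 2h₀/(2π) × 24.00 h = (1.5890/π) × 24.00 = 12.14 h.

12.14 h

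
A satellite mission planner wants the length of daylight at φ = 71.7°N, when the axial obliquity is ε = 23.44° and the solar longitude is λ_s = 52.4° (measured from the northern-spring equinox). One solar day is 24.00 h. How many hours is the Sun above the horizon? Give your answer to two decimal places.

Solar declination: sin δ = sin ε · sin λ_s = sin 23.44° × sin 52.4° = 0.31516, so δ = +18.371°.
Sunrise equation: cos H₀ = −tan φ · tan δ = -1.0041 ≤ −1, so the Sun never sets (polar day) and H₀ = π.
Daylight = 2H₀/(2π) × 24.00 h = (3.1416/π) × 24.00 = 24.00 h.

24.00 h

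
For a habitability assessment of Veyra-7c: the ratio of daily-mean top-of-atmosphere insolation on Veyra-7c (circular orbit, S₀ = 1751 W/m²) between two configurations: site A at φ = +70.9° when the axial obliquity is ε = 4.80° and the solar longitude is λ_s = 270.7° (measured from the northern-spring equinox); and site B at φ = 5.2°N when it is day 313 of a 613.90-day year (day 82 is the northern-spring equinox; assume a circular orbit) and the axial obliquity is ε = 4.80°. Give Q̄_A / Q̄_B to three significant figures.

Q̄_A / Q̄_B ≈ 0.211

— Configuration A (φ=+70.9°):
Solar declination: sin δ = sin ε · sin λ_s = sin 4.80° × sin 270.7° = -0.08367, so δ = -4.800°.
cos H₀ = −tan(+70.9°) tan(-4.800°) = 0.2425, H₀ = 1.3259 rad.
Bracket: H₀ sin φ sin δ + cos φ cos δ sin H₀ = 1.3259×0.94495×-0.08367 + 0.32722×0.99649×0.97016 = -0.104831 + 0.316341 = 0.211510.
Q̄ = (S₀/π) × [bracket] = (1751/π) × 0.211510 = 117.89 W/m².
— Configuration B (φ=+5.2°):
Solar longitude: λ_s = 360° × (313 − 82)/613.90 = 135.462°.
sin δ = sin 4.80° × sin 135.462° = 0.05869, so δ = +3.365°.
cos H₀ = −tan(+5.2°) tan(+3.365°) = -0.0054, H₀ = 1.5761 rad.
Bracket: H₀ sin φ sin δ + cos φ cos δ sin H₀ = 1.5761×0.09063×0.05869 + 0.99588×0.99828×0.99999 = 0.008383 + 0.994157 = 1.002540.
Q̄ = (S₀/π) × [bracket] = (1751/π) × 1.002540 = 558.78 W/m².
Ratio Q̄_A / Q̄_B = 117.89 / 558.78 = 0.2110.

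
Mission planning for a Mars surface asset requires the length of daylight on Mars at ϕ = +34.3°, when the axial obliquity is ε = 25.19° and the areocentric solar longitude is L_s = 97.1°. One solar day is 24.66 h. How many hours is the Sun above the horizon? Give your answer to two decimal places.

14.87 h

sin δ = sin 25.19° × sin 97.1° = 0.42236, so δ = +24.984°.
cos h₀ = −tan ϕ · tan δ = −tan(+34.3°) × tan(+24.984°) = -0.3179, so h₀ = 1.8943 rad = 108.53°.
Daylight = 2h₀/(2π) × 24.66 h = (1.8943/π) × 24.66 = 14.87 h.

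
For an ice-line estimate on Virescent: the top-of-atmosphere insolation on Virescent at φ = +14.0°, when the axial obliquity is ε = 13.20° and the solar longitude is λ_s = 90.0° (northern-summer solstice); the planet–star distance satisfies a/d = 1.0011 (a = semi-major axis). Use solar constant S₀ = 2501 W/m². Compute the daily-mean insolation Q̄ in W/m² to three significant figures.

Solar declination: sin δ = sin ε · sin λ_s = sin 13.20° × sin 90.0° = 0.22835, so δ = +13.200°.
cos H₀ = −tan(+14.0°) tan(+13.200°) = -0.0585, H₀ = 1.6293 rad.
Bracket: H₀ sin φ sin δ + cos φ cos δ sin H₀ = 1.6293×0.24192×0.22835 + 0.97030×0.97358×0.99829 = 0.090006 + 0.943049 = 1.033055.
Inverse-square distance factor (a/d)² = 1.0011² = 1.002201.
Q̄ = (S₀/π) × 1.002201 × [bracket] = (2501/π) × 1.002201 × 1.033055 = 824.2 W/m².

Q̄ ≈ 824 W/m²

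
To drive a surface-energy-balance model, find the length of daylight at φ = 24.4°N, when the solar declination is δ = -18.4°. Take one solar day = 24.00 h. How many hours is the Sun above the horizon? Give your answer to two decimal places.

cos H₀ = −tan φ · tan δ = −tan(+24.4°) × tan(-18.400°) = 0.1509, so H₀ = 1.4193 rad = 81.32°.
Daylight = 2H₀/(2π) × 24.00 h = (1.4193/π) × 24.00 = 10.84 h.

10.84 h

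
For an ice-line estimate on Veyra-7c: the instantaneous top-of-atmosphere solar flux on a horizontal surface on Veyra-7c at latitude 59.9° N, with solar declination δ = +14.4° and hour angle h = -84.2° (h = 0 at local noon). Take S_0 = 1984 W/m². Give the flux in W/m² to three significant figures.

524 W/m²

cos θ_z = sin ϕ sin δ + cos ϕ cos δ cos h = 0.215154 + 0.049089 = 0.264243.
Flux = S_0 · cos θ_z = 1984 × 0.264243 = 524.3 W/m².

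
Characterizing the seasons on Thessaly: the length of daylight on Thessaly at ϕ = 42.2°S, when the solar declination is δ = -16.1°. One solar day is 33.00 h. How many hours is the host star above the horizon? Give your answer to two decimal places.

19.28 h

cos h₀ = −tan ϕ · tan δ = −tan(-42.2°) × tan(-16.100°) = -0.2617, so h₀ = 1.8356 rad = 105.17°.
Daylight = 2h₀/(2π) × 33.00 h = (1.8356/π) × 33.00 = 19.28 h.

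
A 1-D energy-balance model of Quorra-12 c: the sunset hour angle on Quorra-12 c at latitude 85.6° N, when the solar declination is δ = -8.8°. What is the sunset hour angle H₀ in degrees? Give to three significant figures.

H₀ = 0.00°

cos H₀ = −tan φ · tan δ = 2.0119 ≥ 1, so the host star never rises (polar night) and H₀ = 0.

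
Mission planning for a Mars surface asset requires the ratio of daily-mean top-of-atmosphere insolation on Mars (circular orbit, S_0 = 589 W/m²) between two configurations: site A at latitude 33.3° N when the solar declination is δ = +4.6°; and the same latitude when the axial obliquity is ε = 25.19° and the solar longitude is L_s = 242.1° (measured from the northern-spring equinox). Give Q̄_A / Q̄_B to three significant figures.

— Configuration A (ϕ=+33.3°):
cos h₀ = −tan(+33.3°) tan(+4.600°) = -0.0529, h₀ = 1.6237 rad.
Bracket: h₀ sin ϕ sin δ + cos ϕ cos δ sin h₀ = 1.6237×0.54902×0.08020 + 0.83581×0.99678×0.99860 = 0.071494 + 0.831952 = 0.903446.
Q̄ = (S_0/π) × [bracket] = (589/π) × 0.903446 = 169.38 W/m².
— Configuration B (ϕ=+33.3°):
Solar declination: sin δ = sin ε · sin L_s = sin 25.19° × sin 242.1° = -0.37615, so δ = -22.095°.
cos h₀ = −tan(+33.3°) tan(-22.095°) = 0.2667, h₀ = 1.3009 rad.
Bracket: h₀ sin ϕ sin δ + cos ϕ cos δ sin h₀ = 1.3009×0.54902×-0.37615 + 0.83581×0.92656×0.96379 = -0.268654 + 0.746386 = 0.477732.
Q̄ = (S_0/π) × [bracket] = (589/π) × 0.477732 = 89.567 W/m².
Ratio Q̄_A / Q̄_B = 169.38 / 89.567 = 1.891.

Q̄_A / Q̄_B ≈ 1.89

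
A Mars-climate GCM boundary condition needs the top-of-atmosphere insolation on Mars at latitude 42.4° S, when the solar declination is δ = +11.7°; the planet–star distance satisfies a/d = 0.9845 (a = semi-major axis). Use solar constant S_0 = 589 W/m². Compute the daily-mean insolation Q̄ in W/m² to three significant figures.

cos h₀ = −tan(-42.4°) tan(+11.700°) = 0.1891, h₀ = 1.3806 rad.
Bracket: h₀ sin ϕ sin δ + cos ϕ cos δ sin h₀ = 1.3806×-0.67430×0.20279 + 0.73846×0.97922×0.98196 = -0.188785 + 0.710070 = 0.521285.
Inverse-square distance factor (a/d)² = 0.9845² = 0.969240.
Q̄ = (S_0/π) × 0.969240 × [bracket] = (589/π) × 0.969240 × 0.521285 = 94.73 W/m².

Q̄ ≈ 94.7 W/m²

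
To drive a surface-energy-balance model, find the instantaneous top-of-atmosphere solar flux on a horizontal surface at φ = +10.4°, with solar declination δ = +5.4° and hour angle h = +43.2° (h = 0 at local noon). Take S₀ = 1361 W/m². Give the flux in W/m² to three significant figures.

cos θ_z = sin φ sin δ + cos φ cos δ cos h = 0.016988 + 0.713811 = 0.730799.
Flux = S₀ · cos θ_z = 1361 × 0.730799 = 994.6 W/m².

995 W/m²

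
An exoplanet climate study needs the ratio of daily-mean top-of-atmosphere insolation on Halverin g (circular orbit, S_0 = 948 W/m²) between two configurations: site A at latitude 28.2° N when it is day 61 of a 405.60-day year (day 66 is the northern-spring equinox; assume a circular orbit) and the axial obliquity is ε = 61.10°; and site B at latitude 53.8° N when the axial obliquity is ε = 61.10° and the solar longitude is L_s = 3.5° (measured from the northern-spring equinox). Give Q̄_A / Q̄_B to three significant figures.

Q̄_A / Q̄_B ≈ 1.26

— Configuration A (ϕ=+28.2°):
Solar longitude: L_s = 360° × (61 − 66)/405.60 = -4.438°, i.e. -4.438° + 360° = 355.562°.
sin δ = sin 61.10° × sin 355.562° = -0.06774, so δ = -3.884°.
cos h₀ = −tan(+28.2°) tan(-3.884°) = 0.0364, h₀ = 1.5344 rad.
Bracket: h₀ sin ϕ sin δ + cos ϕ cos δ sin h₀ = 1.5344×0.47255×-0.06774 + 0.88130×0.99770×0.99934 = -0.049117 + 0.878693 = 0.829576.
Q̄ = (S_0/π) × [bracket] = (948/π) × 0.829576 = 250.33 W/m².
— Configuration B (ϕ=+53.8°):
Solar declination: sin δ = sin ε · sin L_s = sin 61.10° × sin 3.5° = 0.05345, so δ = +3.064°.
cos h₀ = −tan(+53.8°) tan(+3.064°) = -0.0731, h₀ = 1.6440 rad.
Bracket: h₀ sin ϕ sin δ + cos ϕ cos δ sin h₀ = 1.6440×0.80696×0.05345 + 0.59061×0.99857×0.99732 = 0.070909 + 0.588185 = 0.659094.
Q̄ = (S_0/π) × [bracket] = (948/π) × 0.659094 = 198.89 W/m².
Ratio Q̄_A / Q̄_B = 250.33 / 198.89 = 1.259.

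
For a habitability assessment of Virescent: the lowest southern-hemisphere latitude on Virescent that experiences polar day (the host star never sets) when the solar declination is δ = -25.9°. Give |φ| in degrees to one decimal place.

Polar day requires cos H₀ = −tan φ tan δ ≤ −1, i.e. tan φ tan δ ≥ 1.
The boundary is |tan φ| · |tan δ| = 1, so |φ| = 90° − |δ| = 90° − 25.9° = 64.1° in the southern hemisphere.

|φ| = 64.1°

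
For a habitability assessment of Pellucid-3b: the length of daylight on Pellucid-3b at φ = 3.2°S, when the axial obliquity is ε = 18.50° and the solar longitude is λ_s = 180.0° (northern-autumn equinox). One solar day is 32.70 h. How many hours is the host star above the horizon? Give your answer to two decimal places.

16.35 h

Solar declination: sin δ = sin ε · sin λ_s = sin 18.50° × sin 180.0° = 0.00000, so δ = +0.000°.
cos H₀ = −tan φ · tan δ = −tan(-3.2°) × tan(+0.000°) = 0.0000, so H₀ = 1.5708 rad = 90.00°.
Daylight = 2H₀/(2π) × 32.70 h = (1.5708/π) × 32.70 = 16.35 h.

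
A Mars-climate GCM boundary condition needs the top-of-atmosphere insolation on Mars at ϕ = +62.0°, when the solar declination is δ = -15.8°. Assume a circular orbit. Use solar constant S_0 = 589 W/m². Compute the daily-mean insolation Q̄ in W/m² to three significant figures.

Q̄ ≈ 26.2 W/m²

cos h₀ = −tan(+62.0°) tan(-15.800°) = 0.5322, h₀ = 1.0096 rad.
Bracket: h₀ sin ϕ sin δ + cos ϕ cos δ sin h₀ = 1.0096×0.88295×-0.27228 + 0.46947×0.96222×0.84662 = -0.242718 + 0.382447 = 0.139729.
Q̄ = (S_0/π) × [bracket] = (589/π) × 0.139729 = 26.20 W/m².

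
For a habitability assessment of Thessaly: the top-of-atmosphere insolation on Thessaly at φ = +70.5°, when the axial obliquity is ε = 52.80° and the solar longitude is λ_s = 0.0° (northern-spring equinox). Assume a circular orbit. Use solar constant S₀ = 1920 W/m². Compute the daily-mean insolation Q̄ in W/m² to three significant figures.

Solar declination: sin δ = sin ε · sin λ_s = sin 52.80° × sin 0.0° = 0.00000, so δ = +0.000°.
cos H₀ = −tan(+70.5°) tan(+0.000°) = -0.0000, H₀ = 1.5708 rad.
Bracket: H₀ sin φ sin δ + cos φ cos δ sin H₀ = 1.5708×0.94264×0.00000 + 0.33381×1.00000×1.00000 = 0.000000 + 0.333810 = 0.333810.
Q̄ = (S₀/π) × [bracket] = (1920/π) × 0.333810 = 204.0 W/m².

Q̄ ≈ 204 W/m²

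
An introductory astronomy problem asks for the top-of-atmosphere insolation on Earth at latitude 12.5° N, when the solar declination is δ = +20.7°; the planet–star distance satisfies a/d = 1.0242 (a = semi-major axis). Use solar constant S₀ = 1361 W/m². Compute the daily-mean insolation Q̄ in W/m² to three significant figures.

cos H₀ = −tan(+12.5°) tan(+20.700°) = -0.0838, H₀ = 1.6547 rad.
Bracket: H₀ sin φ sin δ + cos φ cos δ sin H₀ = 1.6547×0.21644×0.35347 + 0.97630×0.93544×0.99648 = 0.126593 + 0.910055 = 1.036648.
Inverse-square distance factor (a/d)² = 1.0242² = 1.048986.
Q̄ = (S₀/π) × 1.048986 × [bracket] = (1361/π) × 1.048986 × 1.036648 = 471.1 W/m².

Q̄ ≈ 471 W/m²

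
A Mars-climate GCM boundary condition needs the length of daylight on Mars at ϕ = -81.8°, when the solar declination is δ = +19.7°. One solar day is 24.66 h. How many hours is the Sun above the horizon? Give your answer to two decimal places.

cos h₀ = −tan ϕ · tan δ = 2.4847 ≥ 1, so the Sun never rises (polar night) and h₀ = 0.
Daylight = 2h₀/(2π) × 24.66 h = (0.0000/π) × 24.66 = 0.00 h.

0.00 h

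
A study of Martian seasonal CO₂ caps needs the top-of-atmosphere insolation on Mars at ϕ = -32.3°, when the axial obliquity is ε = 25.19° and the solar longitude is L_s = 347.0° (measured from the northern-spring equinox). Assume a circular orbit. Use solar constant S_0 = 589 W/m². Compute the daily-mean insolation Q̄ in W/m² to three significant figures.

Solar declination: sin δ = sin ε · sin L_s = sin 25.19° × sin 347.0° = -0.09574, so δ = -5.494°.
cos h₀ = −tan(-32.3°) tan(-5.494°) = -0.0608, h₀ = 1.6316 rad.
Bracket: h₀ sin ϕ sin δ + cos ϕ cos δ sin h₀ = 1.6316×-0.53435×-0.09574 + 0.84526×0.99541×0.99815 = 0.083470 + 0.839824 = 0.923294.
Q̄ = (S_0/π) × [bracket] = (589/π) × 0.923294 = 173.1 W/m².

Q̄ ≈ 173 W/m²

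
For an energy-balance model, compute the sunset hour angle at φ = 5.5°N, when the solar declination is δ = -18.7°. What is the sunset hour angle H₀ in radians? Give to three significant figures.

H₀ = 1.54 rad

cos H₀ = −tan φ · tan δ = −tan(+5.5°) × tan(-18.700°) = 0.0326, so H₀ = 1.5382 rad = 88.13°.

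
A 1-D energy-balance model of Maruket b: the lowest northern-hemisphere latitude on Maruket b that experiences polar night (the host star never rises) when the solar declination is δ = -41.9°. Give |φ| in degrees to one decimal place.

|φ| = 48.1°

Polar night requires cos H₀ = −tan φ tan δ ≥ 1, i.e. tan φ tan δ ≤ −1.
The boundary is |tan φ| · |tan δ| = 1, so |φ| = 90° − |δ| = 90° − 41.9° = 48.1° in the northern hemisphere.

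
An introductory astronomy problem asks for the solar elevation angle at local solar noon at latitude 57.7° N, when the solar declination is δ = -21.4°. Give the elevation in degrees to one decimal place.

At local noon the hour angle is zero, so the zenith angle equals |φ − δ| = |+57.7° − (-21.400°)| = 79.100°.
Elevation = 90° − 79.100° = 10.9°.

10.9°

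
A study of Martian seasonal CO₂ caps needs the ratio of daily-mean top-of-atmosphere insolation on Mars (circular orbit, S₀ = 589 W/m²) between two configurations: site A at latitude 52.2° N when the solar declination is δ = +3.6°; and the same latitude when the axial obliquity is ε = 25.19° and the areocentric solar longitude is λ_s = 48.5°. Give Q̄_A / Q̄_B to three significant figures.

— Configuration A (φ=+52.2°):
cos H₀ = −tan(+52.2°) tan(+3.600°) = -0.0811, H₀ = 1.6520 rad.
Bracket: H₀ sin φ sin δ + cos φ cos δ sin H₀ = 1.6520×0.79016×0.06279 + 0.61291×0.99803×0.99671 = 0.081963 + 0.609690 = 0.691653.
Q̄ = (S₀/π) × [bracket] = (589/π) × 0.691653 = 129.67 W/m².
— Configuration B (φ=+52.2°):
sin δ = sin 25.19° × sin 48.5° = 0.31877, so δ = +18.589°.
cos H₀ = −tan(+52.2°) tan(+18.589°) = -0.4336, H₀ = 2.0193 rad.
Bracket: H₀ sin φ sin δ + cos φ cos δ sin H₀ = 2.0193×0.79016×0.31877 + 0.61291×0.94783×0.90112 = 0.508620 + 0.523492 = 1.032112.
Q̄ = (S₀/π) × [bracket] = (589/π) × 1.032112 = 193.51 W/m².
Ratio Q̄_A / Q̄_B = 129.67 / 193.51 = 0.6701.

Q̄_A / Q̄_B ≈ 0.670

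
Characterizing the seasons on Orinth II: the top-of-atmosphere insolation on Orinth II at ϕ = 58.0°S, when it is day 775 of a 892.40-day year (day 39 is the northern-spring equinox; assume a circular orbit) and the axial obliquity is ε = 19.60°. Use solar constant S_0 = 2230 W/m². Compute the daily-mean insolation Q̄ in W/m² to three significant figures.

Solar longitude: L_s = 360° × (775 − 39)/892.40 = 296.907°.
sin δ = sin 19.60° × sin 296.907° = -0.29914, so δ = -17.406°.
cos h₀ = −tan(-58.0°) tan(-17.406°) = -0.5017, h₀ = 2.0963 rad.
Bracket: h₀ sin ϕ sin δ + cos ϕ cos δ sin h₀ = 2.0963×-0.84805×-0.29914 + 0.52992×0.95421×0.86505 = 0.531801 + 0.437417 = 0.969218.
Q̄ = (S_0/π) × [bracket] = (2230/π) × 0.969218 = 688.0 W/m².

Q̄ ≈ 688 W/m²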